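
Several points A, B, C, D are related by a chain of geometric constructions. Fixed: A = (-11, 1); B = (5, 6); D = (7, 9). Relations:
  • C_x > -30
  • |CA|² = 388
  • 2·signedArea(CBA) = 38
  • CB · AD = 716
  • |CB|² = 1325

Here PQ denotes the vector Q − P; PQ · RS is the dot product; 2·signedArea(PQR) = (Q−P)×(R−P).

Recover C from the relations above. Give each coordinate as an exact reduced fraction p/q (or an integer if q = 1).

1. C_x = -29  [2·signedArea(CBA) = 38 ∩ CB · AD = 716]
2. C_y = -7  [2·signedArea(CBA) = 38 ∩ CB · AD = 716]
   → C = (-29, -7)

C = (-29, -7)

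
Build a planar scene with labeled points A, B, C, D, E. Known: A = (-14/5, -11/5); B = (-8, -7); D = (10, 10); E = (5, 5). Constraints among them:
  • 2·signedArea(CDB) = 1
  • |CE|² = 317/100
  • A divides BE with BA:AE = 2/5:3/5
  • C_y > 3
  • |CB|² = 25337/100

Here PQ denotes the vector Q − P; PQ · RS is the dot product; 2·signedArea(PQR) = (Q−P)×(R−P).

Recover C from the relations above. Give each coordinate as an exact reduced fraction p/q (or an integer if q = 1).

C = (18/5, 39/10)

1. C_x = 18/5  [line 17·x + -18·y + 9 = 0 ∩ |CB|² = 25337/100]
2. C_y = 39/10  [line 17·x + -18·y + 9 = 0 ∩ |CB|² = 25337/100]
   → C = (18/5, 39/10)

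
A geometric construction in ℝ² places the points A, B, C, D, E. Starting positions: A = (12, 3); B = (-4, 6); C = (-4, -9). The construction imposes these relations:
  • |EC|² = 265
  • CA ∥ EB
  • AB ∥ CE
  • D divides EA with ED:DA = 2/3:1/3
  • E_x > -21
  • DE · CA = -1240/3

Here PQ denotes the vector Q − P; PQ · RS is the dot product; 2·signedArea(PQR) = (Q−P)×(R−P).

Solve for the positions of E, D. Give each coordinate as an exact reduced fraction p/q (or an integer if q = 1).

D = (4/3, 0)
E = (-20, -6)

1. E_x = -20  [CA ∥ EB ∩ AB ∥ CE]
2. E_y = -6  [CA ∥ EB ∩ AB ∥ CE]
   → E = (-20, -6)
3. D_x = 4/3  [D divides EA with ED:DA = 2/3:1/3]
4. D_y = 0  [D divides EA with ED:DA = 2/3:1/3]
   → D = (4/3, 0)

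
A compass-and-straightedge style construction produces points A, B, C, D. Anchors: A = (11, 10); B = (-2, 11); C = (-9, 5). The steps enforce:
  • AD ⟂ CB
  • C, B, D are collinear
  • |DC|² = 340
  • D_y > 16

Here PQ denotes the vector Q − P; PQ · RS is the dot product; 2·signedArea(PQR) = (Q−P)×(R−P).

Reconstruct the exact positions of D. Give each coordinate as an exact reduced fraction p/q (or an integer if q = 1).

1. D_x = 5  [C, B, D are collinear ∩ AD ⟂ CB]
2. D_y = 17  [C, B, D are collinear ∩ AD ⟂ CB]
   → D = (5, 17)

D = (5, 17)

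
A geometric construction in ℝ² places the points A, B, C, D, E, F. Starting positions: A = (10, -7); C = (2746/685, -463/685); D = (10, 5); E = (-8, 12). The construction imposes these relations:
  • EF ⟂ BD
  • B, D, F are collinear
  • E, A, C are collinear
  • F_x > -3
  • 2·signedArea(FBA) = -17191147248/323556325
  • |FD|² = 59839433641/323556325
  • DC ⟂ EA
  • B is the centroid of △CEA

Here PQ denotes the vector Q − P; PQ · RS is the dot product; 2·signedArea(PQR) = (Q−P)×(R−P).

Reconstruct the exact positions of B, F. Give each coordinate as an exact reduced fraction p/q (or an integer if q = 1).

B = (1372/685, 2962/2055)
F = (-784538264/323556325, -171131748/323556325)

1. B_x = 1372/685  [B is the centroid of △CEA]
2. B_y = 2962/2055  [B is the centroid of △CEA]
   → B = (1372/685, 2962/2055)
3. F_x = -784538264/323556325  [B, D, F are collinear ∩ EF ⟂ BD]
4. F_y = -171131748/323556325  [B, D, F are collinear ∩ EF ⟂ BD]
   → F = (-784538264/323556325, -171131748/323556325)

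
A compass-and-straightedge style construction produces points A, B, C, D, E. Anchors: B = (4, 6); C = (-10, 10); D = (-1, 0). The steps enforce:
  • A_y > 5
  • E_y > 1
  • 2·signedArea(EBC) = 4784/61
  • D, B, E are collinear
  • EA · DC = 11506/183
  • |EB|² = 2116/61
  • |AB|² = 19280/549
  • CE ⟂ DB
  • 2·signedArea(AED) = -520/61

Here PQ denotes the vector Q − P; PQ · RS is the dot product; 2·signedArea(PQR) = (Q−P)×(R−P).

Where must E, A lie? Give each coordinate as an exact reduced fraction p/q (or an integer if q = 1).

1. E_x = 14/61  [D, B, E are collinear ∩ CE ⟂ DB]
2. E_y = 90/61  [D, B, E are collinear ∩ CE ⟂ DB]
   → E = (14/61, 90/61)
3. A_x = -352/183  [2·signedArea(AED) = -520/61 ∩ EA · DC = 11506/183]
4. A_y = 1066/183  [2·signedArea(AED) = -520/61 ∩ EA · DC = 11506/183]
   → A = (-352/183, 1066/183)

A = (-352/183, 1066/183)
E = (14/61, 90/61)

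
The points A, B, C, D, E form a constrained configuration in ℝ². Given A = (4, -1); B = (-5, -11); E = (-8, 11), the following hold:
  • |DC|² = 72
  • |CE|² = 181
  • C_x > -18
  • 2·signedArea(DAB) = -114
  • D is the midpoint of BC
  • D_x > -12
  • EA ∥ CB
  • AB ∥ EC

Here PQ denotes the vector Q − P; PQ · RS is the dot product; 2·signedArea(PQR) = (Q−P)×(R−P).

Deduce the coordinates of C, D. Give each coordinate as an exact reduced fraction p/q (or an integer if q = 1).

C = (-17, 1)
D = (-11, -5)

1. C_x = -17  [EA ∥ CB ∩ AB ∥ EC]
2. C_y = 1  [EA ∥ CB ∩ AB ∥ EC]
   → C = (-17, 1)
3. D_x = -11  [D is the midpoint of BC]
4. D_y = -5  [D is the midpoint of BC]
   → D = (-11, -5)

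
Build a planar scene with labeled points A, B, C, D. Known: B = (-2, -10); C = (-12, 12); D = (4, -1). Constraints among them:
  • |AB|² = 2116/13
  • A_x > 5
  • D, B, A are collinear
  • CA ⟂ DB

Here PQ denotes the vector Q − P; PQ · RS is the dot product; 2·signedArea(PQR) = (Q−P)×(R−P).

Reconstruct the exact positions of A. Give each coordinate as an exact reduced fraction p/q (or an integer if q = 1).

A = (66/13, 8/13)

1. A_x = 66/13  [D, B, A are collinear ∩ CA ⟂ DB]
2. A_y = 8/13  [D, B, A are collinear ∩ CA ⟂ DB]
   → A = (66/13, 8/13)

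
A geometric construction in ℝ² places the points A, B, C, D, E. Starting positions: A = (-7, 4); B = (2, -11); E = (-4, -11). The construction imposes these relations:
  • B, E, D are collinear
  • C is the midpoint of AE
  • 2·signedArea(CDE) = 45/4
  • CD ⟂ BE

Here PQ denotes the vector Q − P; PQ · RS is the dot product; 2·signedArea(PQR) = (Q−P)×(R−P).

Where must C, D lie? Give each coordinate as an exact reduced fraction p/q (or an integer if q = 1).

1. C_x = -11/2  [C is the midpoint of AE]
2. C_y = -7/2  [C is the midpoint of AE]
   → C = (-11/2, -7/2)
3. D_x = -11/2  [B, E, D are collinear ∩ CD ⟂ BE]
4. D_y = -11  [B, E, D are collinear ∩ CD ⟂ BE]
   → D = (-11/2, -11)

C = (-11/2, -7/2)
D = (-11/2, -11)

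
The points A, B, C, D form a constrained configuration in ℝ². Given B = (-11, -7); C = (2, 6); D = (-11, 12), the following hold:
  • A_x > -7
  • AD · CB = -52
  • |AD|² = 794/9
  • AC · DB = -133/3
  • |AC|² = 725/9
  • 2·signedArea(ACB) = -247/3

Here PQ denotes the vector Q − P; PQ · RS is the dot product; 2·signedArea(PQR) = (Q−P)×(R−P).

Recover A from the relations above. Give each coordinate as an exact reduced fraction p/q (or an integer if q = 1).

1. A_x = -20/3  [2·signedArea(ACB) = -247/3 ∩ AD · CB = -52]
2. A_y = 11/3  [2·signedArea(ACB) = -247/3 ∩ AD · CB = -52]
   → A = (-20/3, 11/3)

A = (-20/3, 11/3)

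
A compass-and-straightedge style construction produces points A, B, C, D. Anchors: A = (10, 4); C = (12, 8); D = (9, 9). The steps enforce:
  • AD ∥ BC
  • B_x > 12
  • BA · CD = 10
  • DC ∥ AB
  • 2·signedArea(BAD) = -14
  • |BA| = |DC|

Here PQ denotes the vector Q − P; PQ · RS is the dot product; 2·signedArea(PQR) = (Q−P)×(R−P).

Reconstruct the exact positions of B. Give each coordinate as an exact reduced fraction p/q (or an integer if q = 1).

1. B_x = 13  [AD ∥ BC ∩ DC ∥ AB]
2. B_y = 3  [AD ∥ BC ∩ DC ∥ AB]
   → B = (13, 3)

B = (13, 3)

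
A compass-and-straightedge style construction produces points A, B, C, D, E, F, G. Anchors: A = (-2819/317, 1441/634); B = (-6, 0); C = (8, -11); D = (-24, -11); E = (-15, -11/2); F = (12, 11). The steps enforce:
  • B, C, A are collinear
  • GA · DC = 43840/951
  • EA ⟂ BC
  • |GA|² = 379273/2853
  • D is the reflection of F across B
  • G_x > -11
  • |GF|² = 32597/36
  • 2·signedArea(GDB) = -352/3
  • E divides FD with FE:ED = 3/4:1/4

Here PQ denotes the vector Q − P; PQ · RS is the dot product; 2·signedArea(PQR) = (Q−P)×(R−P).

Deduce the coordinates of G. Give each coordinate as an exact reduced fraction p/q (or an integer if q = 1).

1. G_x = -31/3  [GA · DC = 43840/951 ∩ 2·signedArea(GDB) = -352/3]
2. G_y = -55/6  [GA · DC = 43840/951 ∩ 2·signedArea(GDB) = -352/3]
   → G = (-31/3, -55/6)

G = (-31/3, -55/6)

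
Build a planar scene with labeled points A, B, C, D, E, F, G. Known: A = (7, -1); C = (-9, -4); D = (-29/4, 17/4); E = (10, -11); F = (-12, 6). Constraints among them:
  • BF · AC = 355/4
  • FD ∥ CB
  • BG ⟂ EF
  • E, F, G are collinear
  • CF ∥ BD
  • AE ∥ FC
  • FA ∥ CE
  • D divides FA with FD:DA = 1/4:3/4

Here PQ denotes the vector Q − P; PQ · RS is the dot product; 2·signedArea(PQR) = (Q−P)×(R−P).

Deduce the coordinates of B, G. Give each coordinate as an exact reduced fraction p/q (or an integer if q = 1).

1. B_x = -17/4  [CF ∥ BD ∩ FD ∥ CB]
2. B_y = -23/4  [CF ∥ BD ∩ FD ∥ CB]
   → B = (-17/4, -23/4)
3. G_x = -2261/1546  [E, F, G are collinear ∩ BG ⟂ EF]
4. G_y = -6625/3092  [E, F, G are collinear ∩ BG ⟂ EF]
   → G = (-2261/1546, -6625/3092)

B = (-17/4, -23/4)
G = (-2261/1546, -6625/3092)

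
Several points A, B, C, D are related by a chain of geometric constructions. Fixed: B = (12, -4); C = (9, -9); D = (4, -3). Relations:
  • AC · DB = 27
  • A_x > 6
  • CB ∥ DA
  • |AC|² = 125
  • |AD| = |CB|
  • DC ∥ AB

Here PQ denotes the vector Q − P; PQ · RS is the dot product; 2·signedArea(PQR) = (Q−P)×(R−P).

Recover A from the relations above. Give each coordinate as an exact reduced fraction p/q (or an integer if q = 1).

A = (7, 2)

1. A_x = 7  [DC ∥ AB ∩ CB ∥ DA]
2. A_y = 2  [DC ∥ AB ∩ CB ∥ DA]
   → A = (7, 2)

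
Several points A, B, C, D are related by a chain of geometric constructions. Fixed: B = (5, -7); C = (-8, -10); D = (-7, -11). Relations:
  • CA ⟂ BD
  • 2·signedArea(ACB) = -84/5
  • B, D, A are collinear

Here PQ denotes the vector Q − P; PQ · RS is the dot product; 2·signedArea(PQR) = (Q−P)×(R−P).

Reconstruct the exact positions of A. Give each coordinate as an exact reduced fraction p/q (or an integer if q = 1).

1. A_x = -38/5  [B, D, A are collinear ∩ CA ⟂ BD]
2. A_y = -56/5  [B, D, A are collinear ∩ CA ⟂ BD]
   → A = (-38/5, -56/5)

A = (-38/5, -56/5)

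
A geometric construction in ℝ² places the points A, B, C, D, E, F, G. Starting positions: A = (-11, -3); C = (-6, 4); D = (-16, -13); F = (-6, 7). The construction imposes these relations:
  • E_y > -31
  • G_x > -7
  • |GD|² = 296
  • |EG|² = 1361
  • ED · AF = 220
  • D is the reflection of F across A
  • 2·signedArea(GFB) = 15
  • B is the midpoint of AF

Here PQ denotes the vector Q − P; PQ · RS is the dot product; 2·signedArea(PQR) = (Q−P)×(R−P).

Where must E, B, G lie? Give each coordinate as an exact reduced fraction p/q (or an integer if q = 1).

1. B_x = -17/2  [B is the midpoint of AF]
2. B_y = 2  [B is the midpoint of AF]
   → B = (-17/2, 2)
3. G_x = -6  [line 5·x + -5/2·y + 65/2 = 0 ∩ |GD|² = 296]
4. G_y = 1  [line 5·x + -5/2·y + 65/2 = 0 ∩ |GD|² = 296]
   → G = (-6, 1)
5. E_x = -26  [line -5·x + -10·y + -430 = 0 ∩ |EG|² = 1361]
6. E_y = -30  [line -5·x + -10·y + -430 = 0 ∩ |EG|² = 1361]
   → E = (-26, -30)

B = (-17/2, 2)
E = (-26, -30)
G = (-6, 1)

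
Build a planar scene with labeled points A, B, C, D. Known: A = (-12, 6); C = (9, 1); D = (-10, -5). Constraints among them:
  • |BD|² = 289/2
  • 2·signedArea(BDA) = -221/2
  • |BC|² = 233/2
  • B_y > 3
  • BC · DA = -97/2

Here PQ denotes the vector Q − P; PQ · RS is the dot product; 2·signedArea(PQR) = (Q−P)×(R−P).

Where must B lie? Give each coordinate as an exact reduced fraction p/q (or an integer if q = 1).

B = (-3/2, 7/2)

1. B_x = -3/2  [BC · DA = -97/2 ∩ 2·signedArea(BDA) = -221/2]
2. B_y = 7/2  [BC · DA = -97/2 ∩ 2·signedArea(BDA) = -221/2]
   → B = (-3/2, 7/2)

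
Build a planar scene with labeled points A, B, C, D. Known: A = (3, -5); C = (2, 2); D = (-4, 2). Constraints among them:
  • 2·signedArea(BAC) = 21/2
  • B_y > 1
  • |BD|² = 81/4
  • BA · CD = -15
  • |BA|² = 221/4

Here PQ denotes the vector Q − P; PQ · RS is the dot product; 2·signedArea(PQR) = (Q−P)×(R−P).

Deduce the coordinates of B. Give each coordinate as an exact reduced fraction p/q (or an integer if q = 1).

1. B_x = 1/2  [2·signedArea(BAC) = 21/2 ∩ BA · CD = -15]
2. B_y = 2  [2·signedArea(BAC) = 21/2 ∩ BA · CD = -15]
   → B = (1/2, 2)

B = (1/2, 2)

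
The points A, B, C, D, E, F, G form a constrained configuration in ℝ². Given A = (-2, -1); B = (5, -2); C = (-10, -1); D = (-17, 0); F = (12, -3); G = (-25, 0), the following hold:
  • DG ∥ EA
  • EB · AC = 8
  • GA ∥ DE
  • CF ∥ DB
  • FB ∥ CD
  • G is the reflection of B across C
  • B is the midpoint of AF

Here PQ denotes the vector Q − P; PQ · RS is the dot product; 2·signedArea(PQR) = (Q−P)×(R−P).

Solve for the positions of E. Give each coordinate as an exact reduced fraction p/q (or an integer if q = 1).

1. E_x = 6  [DG ∥ EA ∩ GA ∥ DE]
2. E_y = -1  [DG ∥ EA ∩ GA ∥ DE]
   → E = (6, -1)

E = (6, -1)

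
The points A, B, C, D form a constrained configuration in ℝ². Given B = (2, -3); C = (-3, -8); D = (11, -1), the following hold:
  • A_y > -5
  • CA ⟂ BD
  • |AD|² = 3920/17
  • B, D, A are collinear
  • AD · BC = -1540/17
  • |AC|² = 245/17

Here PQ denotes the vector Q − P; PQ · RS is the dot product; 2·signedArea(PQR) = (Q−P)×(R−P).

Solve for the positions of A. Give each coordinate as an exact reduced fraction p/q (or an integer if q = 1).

1. A_x = -65/17  [B, D, A are collinear ∩ CA ⟂ BD]
2. A_y = -73/17  [B, D, A are collinear ∩ CA ⟂ BD]
   → A = (-65/17, -73/17)

A = (-65/17, -73/17)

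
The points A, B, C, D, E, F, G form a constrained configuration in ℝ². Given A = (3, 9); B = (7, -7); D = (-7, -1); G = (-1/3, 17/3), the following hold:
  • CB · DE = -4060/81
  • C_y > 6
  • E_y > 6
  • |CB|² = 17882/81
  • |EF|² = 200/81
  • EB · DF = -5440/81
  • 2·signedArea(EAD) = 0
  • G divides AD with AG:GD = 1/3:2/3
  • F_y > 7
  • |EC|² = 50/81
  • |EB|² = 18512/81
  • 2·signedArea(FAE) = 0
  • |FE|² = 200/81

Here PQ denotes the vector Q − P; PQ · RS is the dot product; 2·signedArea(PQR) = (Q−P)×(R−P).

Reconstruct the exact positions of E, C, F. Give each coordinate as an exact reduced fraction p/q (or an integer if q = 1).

C = (2/9, 56/9)
E = (7/9, 61/9)
F = (17/9, 71/9)

1. E_x = 7/9  [line 10·x + -10·y + 60 = 0 ∩ |EB|² = 18512/81]
2. E_y = 61/9  [line 10·x + -10·y + 60 = 0 ∩ |EB|² = 18512/81]
   → E = (7/9, 61/9)
3. C_x = 2/9  [line -70/9·x + -70/9·y + 4060/81 = 0 ∩ |EC|² = 50/81]
4. C_y = 56/9  [line -70/9·x + -70/9·y + 4060/81 = 0 ∩ |EC|² = 50/81]
   → C = (2/9, 56/9)
5. F_x = 17/9  [2·signedArea(FAE) = 0 ∩ EB · DF = -5440/81]
6. F_y = 71/9  [2·signedArea(FAE) = 0 ∩ EB · DF = -5440/81]
   → F = (17/9, 71/9)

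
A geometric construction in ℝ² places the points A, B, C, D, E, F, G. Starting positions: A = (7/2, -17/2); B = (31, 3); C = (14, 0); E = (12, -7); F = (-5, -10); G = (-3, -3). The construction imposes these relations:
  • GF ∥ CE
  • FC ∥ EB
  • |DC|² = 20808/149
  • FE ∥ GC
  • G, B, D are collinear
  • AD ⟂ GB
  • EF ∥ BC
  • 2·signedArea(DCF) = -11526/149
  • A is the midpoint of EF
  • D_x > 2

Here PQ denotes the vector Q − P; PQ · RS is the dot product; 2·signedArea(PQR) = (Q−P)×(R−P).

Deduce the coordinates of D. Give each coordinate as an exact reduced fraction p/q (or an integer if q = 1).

D = (352/149, -306/149)

1. D_x = 352/149  [G, B, D are collinear ∩ AD ⟂ GB]
2. D_y = -306/149  [G, B, D are collinear ∩ AD ⟂ GB]
   → D = (352/149, -306/149)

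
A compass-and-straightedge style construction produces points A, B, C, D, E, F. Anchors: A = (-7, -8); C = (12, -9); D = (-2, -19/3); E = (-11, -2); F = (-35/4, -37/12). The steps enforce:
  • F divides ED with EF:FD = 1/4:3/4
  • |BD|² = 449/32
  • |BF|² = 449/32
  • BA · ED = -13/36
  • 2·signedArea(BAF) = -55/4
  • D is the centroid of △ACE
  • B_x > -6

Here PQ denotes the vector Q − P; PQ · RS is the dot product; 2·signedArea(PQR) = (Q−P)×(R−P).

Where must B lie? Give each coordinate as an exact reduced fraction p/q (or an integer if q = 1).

1. B_x = -43/8  [2·signedArea(BAF) = -55/4 ∩ BA · ED = -13/36]
2. B_y = -113/24  [2·signedArea(BAF) = -55/4 ∩ BA · ED = -13/36]
   → B = (-43/8, -113/24)

B = (-43/8, -113/24)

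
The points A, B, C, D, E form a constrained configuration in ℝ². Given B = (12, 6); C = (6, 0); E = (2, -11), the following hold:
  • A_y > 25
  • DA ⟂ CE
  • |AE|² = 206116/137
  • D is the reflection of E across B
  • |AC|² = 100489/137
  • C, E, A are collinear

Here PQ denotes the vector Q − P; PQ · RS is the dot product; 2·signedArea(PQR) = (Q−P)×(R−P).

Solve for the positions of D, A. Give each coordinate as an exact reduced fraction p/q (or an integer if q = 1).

A = (2090/137, 3487/137)
D = (22, 23)

1. D_x = 22  [D is the reflection of E across B]
2. D_y = 23  [D is the reflection of E across B]
   → D = (22, 23)
3. A_x = 2090/137  [C, E, A are collinear ∩ DA ⟂ CE]
4. A_y = 3487/137  [C, E, A are collinear ∩ DA ⟂ CE]
   → A = (2090/137, 3487/137)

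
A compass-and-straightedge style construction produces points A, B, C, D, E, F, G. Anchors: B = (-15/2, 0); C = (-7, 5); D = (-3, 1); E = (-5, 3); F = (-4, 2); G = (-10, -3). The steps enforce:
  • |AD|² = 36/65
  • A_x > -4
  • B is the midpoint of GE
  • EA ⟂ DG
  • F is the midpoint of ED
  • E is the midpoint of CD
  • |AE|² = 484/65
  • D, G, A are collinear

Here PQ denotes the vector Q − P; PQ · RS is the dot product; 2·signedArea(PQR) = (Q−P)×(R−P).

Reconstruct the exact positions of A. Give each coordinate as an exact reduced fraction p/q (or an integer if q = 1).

A = (-237/65, 41/65)

1. A_x = -237/65  [D, G, A are collinear ∩ EA ⟂ DG]
2. A_y = 41/65  [D, G, A are collinear ∩ EA ⟂ DG]
   → A = (-237/65, 41/65)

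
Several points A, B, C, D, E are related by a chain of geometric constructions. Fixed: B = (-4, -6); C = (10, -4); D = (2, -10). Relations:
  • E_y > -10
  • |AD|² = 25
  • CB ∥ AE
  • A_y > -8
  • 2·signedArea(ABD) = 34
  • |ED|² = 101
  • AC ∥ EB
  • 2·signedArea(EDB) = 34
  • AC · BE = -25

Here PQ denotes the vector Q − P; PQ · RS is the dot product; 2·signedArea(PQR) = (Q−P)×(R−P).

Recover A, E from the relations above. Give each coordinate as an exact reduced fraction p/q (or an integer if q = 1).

A = (6, -7)
E = (-8, -9)

1. E_x = -8  [line -4·x + -6·y + -86 = 0 ∩ |ED|² = 101]
2. E_y = -9  [line -4·x + -6·y + -86 = 0 ∩ |ED|² = 101]
   → E = (-8, -9)
3. A_x = 6  [AC · BE = -25 ∩ AC ∥ EB]
4. A_y = -7  [AC · BE = -25 ∩ AC ∥ EB]
   → A = (6, -7)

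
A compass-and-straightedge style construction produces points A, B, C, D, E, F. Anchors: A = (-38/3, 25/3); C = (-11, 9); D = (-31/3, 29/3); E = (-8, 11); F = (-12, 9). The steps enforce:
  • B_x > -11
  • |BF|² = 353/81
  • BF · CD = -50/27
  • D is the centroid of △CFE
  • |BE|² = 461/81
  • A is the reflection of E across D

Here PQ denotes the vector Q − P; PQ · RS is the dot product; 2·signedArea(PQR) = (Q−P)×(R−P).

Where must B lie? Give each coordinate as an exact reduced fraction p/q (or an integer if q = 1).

1. B_x = -91/9  [line -2/3·x + -2/3·y + -4/27 = 0 ∩ |BF|² = 353/81]
2. B_y = 89/9  [line -2/3·x + -2/3·y + -4/27 = 0 ∩ |BF|² = 353/81]
   → B = (-91/9, 89/9)

B = (-91/9, 89/9)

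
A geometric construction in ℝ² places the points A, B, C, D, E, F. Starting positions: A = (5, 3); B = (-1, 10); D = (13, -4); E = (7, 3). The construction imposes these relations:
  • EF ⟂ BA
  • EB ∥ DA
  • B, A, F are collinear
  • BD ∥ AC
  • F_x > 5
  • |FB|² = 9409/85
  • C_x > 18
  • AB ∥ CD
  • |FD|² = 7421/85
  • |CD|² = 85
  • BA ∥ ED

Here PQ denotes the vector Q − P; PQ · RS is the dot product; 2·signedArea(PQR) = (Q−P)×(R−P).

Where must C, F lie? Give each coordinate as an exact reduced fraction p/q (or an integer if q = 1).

1. C_x = 19  [AB ∥ CD ∩ BD ∥ AC]
2. C_y = -11  [AB ∥ CD ∩ BD ∥ AC]
   → C = (19, -11)
3. F_x = 497/85  [B, A, F are collinear ∩ EF ⟂ BA]
4. F_y = 171/85  [B, A, F are collinear ∩ EF ⟂ BA]
   → F = (497/85, 171/85)

C = (19, -11)
F = (497/85, 171/85)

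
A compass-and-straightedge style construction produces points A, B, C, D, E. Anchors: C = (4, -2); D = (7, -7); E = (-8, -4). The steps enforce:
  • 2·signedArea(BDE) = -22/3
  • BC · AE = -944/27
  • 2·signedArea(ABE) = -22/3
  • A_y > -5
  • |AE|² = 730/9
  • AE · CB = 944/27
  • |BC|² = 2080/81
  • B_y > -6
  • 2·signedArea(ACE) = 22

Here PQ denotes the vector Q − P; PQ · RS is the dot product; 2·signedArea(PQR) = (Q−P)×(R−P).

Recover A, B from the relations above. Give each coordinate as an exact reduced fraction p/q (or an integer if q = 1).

1. A_x = 1  [line 2·x + -12·y + -54 = 0 ∩ |AE|² = 730/9]
2. A_y = -13/3  [line 2·x + -12·y + -54 = 0 ∩ |AE|² = 730/9]
   → A = (1, -13/3)
3. B_x = 0  [BC · AE = -944/27 ∩ 2·signedArea(ABE) = -22/3]
4. B_y = -46/9  [BC · AE = -944/27 ∩ 2·signedArea(ABE) = -22/3]
   → B = (0, -46/9)

A = (1, -13/3)
B = (0, -46/9)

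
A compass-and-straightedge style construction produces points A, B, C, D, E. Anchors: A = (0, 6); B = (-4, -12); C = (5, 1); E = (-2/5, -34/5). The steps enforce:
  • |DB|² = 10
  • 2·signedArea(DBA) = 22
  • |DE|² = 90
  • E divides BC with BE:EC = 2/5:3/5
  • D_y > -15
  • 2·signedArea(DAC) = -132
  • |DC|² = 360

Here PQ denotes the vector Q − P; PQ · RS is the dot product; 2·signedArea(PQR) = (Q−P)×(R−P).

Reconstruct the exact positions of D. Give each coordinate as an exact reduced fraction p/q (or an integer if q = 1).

1. D_x = -29/5  [2·signedArea(DAC) = -132 ∩ 2·signedArea(DBA) = 22]
2. D_y = -73/5  [2·signedArea(DAC) = -132 ∩ 2·signedArea(DBA) = 22]
   → D = (-29/5, -73/5)

D = (-29/5, -73/5)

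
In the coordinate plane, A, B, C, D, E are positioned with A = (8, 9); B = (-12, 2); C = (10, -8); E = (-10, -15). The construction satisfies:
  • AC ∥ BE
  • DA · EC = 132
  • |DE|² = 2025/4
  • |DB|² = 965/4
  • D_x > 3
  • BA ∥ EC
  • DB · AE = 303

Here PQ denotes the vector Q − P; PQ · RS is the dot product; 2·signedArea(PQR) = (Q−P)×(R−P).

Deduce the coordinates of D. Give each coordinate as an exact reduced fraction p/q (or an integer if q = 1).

1. D_x = 7/2  [DA · EC = 132 ∩ DB · AE = 303]
2. D_y = 3  [DA · EC = 132 ∩ DB · AE = 303]
   → D = (7/2, 3)

D = (7/2, 3)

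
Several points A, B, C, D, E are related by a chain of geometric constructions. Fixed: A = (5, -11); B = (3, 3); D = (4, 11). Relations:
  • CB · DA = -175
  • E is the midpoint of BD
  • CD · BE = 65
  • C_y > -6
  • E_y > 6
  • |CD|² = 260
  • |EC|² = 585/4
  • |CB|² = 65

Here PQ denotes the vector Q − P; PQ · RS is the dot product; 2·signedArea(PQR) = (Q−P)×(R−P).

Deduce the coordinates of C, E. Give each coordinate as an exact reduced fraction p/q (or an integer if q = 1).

C = (2, -5)
E = (7/2, 7)

1. E_x = 7/2  [E is the midpoint of BD]
2. E_y = 7  [E is the midpoint of BD]
   → E = (7/2, 7)
3. C_x = 2  [CD · BE = 65 ∩ CB · DA = -175]
4. C_y = -5  [CD · BE = 65 ∩ CB · DA = -175]
   → C = (2, -5)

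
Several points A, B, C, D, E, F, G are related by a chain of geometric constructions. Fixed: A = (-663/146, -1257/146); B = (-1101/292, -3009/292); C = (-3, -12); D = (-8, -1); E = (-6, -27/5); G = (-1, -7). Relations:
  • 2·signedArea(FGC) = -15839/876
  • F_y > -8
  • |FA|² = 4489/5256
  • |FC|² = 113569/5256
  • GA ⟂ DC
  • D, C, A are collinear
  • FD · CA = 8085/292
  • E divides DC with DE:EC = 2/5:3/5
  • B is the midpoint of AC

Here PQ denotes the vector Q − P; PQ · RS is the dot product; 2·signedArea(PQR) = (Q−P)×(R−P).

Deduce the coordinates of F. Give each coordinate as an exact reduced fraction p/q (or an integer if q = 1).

1. F_x = -4313/876  [FD · CA = 8085/292 ∩ 2·signedArea(FGC) = -15839/876]
2. F_y = -6805/876  [FD · CA = 8085/292 ∩ 2·signedArea(FGC) = -15839/876]
   → F = (-4313/876, -6805/876)

F = (-4313/876, -6805/876)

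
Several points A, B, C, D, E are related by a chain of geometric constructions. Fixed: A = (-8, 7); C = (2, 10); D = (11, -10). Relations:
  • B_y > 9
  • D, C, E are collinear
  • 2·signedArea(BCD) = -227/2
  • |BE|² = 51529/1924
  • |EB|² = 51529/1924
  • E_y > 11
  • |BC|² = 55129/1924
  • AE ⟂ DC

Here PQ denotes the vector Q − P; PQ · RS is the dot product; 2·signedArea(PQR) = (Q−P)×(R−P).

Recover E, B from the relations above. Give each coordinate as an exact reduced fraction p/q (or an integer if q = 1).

B = (-1578/481, 8777/962)
E = (692/481, 5410/481)

1. E_x = 692/481  [D, C, E are collinear ∩ AE ⟂ DC]
2. E_y = 5410/481  [D, C, E are collinear ∩ AE ⟂ DC]
   → E = (692/481, 5410/481)
3. B_x = -1578/481  [line 20·x + 9·y + -33/2 = 0 ∩ |BC|² = 55129/1924]
4. B_y = 8777/962  [line 20·x + 9·y + -33/2 = 0 ∩ |BC|² = 55129/1924]
   → B = (-1578/481, 8777/962)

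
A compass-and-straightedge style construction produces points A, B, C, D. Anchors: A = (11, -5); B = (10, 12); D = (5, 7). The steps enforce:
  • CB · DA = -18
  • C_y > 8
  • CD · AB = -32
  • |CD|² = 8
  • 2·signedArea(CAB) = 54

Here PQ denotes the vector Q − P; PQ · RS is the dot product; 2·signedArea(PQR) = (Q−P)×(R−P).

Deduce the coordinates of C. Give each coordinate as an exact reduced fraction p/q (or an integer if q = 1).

1. C_x = 7  [2·signedArea(CAB) = 54 ∩ CD · AB = -32]
2. C_y = 9  [2·signedArea(CAB) = 54 ∩ CD · AB = -32]
   → C = (7, 9)

C = (7, 9)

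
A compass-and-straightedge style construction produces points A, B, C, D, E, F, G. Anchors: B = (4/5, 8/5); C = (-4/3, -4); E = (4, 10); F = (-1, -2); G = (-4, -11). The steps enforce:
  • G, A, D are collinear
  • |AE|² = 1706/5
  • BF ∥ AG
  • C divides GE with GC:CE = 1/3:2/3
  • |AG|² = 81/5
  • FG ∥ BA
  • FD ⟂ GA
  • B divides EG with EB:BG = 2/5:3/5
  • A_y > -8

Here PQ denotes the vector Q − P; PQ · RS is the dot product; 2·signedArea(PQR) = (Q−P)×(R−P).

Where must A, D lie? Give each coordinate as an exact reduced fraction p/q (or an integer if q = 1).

1. A_x = -11/5  [BF ∥ AG ∩ FG ∥ BA]
2. A_y = -37/5  [BF ∥ AG ∩ FG ∥ BA]
   → A = (-11/5, -37/5)
3. D_x = 1/5  [G, A, D are collinear ∩ FD ⟂ GA]
4. D_y = -13/5  [G, A, D are collinear ∩ FD ⟂ GA]
   → D = (1/5, -13/5)

A = (-11/5, -37/5)
D = (1/5, -13/5)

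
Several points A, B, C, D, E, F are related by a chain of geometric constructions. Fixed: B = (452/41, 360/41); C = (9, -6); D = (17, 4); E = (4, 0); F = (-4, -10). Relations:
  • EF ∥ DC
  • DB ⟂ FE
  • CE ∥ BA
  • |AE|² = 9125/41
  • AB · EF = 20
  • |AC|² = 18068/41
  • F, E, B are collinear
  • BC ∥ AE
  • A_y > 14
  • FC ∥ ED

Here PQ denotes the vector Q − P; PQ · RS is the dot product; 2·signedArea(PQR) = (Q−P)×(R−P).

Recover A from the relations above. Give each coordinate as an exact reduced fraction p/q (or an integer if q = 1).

A = (247/41, 606/41)

1. A_x = 247/41  [BC ∥ AE ∩ CE ∥ BA]
2. A_y = 606/41  [BC ∥ AE ∩ CE ∥ BA]
   → A = (247/41, 606/41)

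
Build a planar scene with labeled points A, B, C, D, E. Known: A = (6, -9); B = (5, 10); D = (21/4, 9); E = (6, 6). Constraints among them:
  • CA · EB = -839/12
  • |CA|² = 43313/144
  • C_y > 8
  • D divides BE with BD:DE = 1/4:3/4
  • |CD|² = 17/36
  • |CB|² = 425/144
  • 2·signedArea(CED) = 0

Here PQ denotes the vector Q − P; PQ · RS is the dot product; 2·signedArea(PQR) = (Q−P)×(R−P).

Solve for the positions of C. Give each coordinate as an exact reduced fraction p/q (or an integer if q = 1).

C = (65/12, 25/3)

1. C_x = 65/12  [2·signedArea(CED) = 0 ∩ CA · EB = -839/12]
2. C_y = 25/3  [2·signedArea(CED) = 0 ∩ CA · EB = -839/12]
   → C = (65/12, 25/3)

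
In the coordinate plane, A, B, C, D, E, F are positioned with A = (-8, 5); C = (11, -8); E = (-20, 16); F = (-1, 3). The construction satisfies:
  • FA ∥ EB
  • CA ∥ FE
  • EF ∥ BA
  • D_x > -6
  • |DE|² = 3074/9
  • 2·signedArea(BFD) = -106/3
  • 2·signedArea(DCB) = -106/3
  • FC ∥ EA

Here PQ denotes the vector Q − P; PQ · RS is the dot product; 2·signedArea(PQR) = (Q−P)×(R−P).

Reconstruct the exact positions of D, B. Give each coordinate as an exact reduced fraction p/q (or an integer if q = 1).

1. B_x = -27  [EF ∥ BA ∩ FA ∥ EB]
2. B_y = 18  [EF ∥ BA ∩ FA ∥ EB]
   → B = (-27, 18)
3. D_x = -17/3  [2·signedArea(DCB) = -106/3 ∩ 2·signedArea(BFD) = -106/3]
4. D_y = 13/3  [2·signedArea(DCB) = -106/3 ∩ 2·signedArea(BFD) = -106/3]
   → D = (-17/3, 13/3)

B = (-27, 18)
D = (-17/3, 13/3)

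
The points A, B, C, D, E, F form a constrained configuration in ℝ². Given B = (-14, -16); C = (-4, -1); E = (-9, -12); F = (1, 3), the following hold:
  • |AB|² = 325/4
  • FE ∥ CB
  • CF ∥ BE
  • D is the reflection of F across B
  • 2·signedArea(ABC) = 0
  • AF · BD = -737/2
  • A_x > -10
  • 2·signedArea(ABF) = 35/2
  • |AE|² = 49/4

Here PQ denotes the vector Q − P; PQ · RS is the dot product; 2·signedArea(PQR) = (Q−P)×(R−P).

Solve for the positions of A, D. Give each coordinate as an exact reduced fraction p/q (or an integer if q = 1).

A = (-9, -17/2)
D = (-29, -35)

1. A_x = -9  [2·signedArea(ABC) = 0 ∩ 2·signedArea(ABF) = 35/2]
2. A_y = -17/2  [2·signedArea(ABC) = 0 ∩ 2·signedArea(ABF) = 35/2]
   → A = (-9, -17/2)
3. D_x = -29  [D is the reflection of F across B]
4. D_y = -35  [D is the reflection of F across B]
   → D = (-29, -35)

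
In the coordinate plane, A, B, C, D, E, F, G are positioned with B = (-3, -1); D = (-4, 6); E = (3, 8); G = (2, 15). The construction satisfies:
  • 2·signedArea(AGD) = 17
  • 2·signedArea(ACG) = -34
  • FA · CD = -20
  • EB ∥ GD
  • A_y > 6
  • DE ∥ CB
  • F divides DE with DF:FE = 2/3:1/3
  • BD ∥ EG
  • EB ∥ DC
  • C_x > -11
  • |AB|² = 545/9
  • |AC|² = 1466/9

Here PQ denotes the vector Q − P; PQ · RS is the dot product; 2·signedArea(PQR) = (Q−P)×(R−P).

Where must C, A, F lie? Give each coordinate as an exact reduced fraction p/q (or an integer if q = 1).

A = (-5/3, 20/3)
C = (-10, -3)
F = (2/3, 22/3)

1. C_x = -10  [DE ∥ CB ∩ EB ∥ DC]
2. C_y = -3  [DE ∥ CB ∩ EB ∥ DC]
   → C = (-10, -3)
3. A_x = -5/3  [line 9·x + -6·y + 55 = 0 ∩ |AB|² = 545/9]
4. A_y = 20/3  [line 9·x + -6·y + 55 = 0 ∩ |AB|² = 545/9]
   → A = (-5/3, 20/3)
5. F_x = 2/3  [F divides DE with DF:FE = 2/3:1/3]
6. F_y = 22/3  [F divides DE with DF:FE = 2/3:1/3]
   → F = (2/3, 22/3)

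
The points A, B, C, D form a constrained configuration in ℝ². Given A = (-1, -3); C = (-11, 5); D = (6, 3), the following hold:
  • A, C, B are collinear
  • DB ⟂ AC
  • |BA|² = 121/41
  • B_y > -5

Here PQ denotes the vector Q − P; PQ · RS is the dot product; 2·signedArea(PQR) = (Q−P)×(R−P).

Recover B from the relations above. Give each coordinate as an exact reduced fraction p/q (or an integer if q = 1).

B = (14/41, -167/41)

1. B_x = 14/41  [A, C, B are collinear ∩ DB ⟂ AC]
2. B_y = -167/41  [A, C, B are collinear ∩ DB ⟂ AC]
   → B = (14/41, -167/41)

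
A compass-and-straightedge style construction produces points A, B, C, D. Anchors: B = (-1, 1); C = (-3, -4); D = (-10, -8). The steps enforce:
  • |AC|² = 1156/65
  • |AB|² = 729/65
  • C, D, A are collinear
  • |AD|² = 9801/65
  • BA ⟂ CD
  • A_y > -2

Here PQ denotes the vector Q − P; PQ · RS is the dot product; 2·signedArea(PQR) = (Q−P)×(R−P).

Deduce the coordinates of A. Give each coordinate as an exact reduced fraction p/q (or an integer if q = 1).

A = (43/65, -124/65)

1. A_x = 43/65  [C, D, A are collinear ∩ BA ⟂ CD]
2. A_y = -124/65  [C, D, A are collinear ∩ BA ⟂ CD]
   → A = (43/65, -124/65)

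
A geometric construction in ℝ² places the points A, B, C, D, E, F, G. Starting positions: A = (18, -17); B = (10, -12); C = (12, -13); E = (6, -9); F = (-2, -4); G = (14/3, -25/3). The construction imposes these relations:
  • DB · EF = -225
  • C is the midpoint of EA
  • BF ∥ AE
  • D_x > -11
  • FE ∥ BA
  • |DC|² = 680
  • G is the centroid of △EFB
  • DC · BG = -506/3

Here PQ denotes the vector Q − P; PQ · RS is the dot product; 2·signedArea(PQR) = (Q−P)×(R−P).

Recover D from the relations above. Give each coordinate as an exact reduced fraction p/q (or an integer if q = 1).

1. D_x = -10  [DC · BG = -506/3 ∩ DB · EF = -225]
2. D_y = 1  [DC · BG = -506/3 ∩ DB · EF = -225]
   → D = (-10, 1)

D = (-10, 1)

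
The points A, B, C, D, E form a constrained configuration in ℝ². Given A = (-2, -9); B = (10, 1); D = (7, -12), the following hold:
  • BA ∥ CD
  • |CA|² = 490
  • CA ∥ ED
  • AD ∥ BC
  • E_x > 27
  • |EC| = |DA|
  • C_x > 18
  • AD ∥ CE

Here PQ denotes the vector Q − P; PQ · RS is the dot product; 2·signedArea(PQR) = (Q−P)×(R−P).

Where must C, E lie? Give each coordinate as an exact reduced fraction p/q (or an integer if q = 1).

C = (19, -2)
E = (28, -5)

1. C_x = 19  [BA ∥ CD ∩ AD ∥ BC]
2. C_y = -2  [BA ∥ CD ∩ AD ∥ BC]
   → C = (19, -2)
3. E_x = 28  [CA ∥ ED ∩ AD ∥ CE]
4. E_y = -5  [CA ∥ ED ∩ AD ∥ CE]
   → E = (28, -5)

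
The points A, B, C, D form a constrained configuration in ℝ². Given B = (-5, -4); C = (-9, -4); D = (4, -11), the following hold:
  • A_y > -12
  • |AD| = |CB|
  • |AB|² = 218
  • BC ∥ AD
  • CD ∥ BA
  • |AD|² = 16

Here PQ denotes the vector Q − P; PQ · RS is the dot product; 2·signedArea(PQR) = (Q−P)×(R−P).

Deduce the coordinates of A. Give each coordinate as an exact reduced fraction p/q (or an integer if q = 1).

1. A_x = 8  [BC ∥ AD ∩ CD ∥ BA]
2. A_y = -11  [BC ∥ AD ∩ CD ∥ BA]
   → A = (8, -11)

A = (8, -11)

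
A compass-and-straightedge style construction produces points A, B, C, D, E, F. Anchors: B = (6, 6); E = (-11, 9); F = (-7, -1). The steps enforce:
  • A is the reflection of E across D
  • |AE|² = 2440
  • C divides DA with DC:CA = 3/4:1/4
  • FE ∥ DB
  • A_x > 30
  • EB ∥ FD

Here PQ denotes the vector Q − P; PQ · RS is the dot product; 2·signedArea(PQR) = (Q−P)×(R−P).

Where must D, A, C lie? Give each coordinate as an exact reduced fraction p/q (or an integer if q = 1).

A = (31, -17)
C = (103/4, -55/4)
D = (10, -4)

1. D_x = 10  [FE ∥ DB ∩ EB ∥ FD]
2. D_y = -4  [FE ∥ DB ∩ EB ∥ FD]
   → D = (10, -4)
3. A_x = 31  [A is the reflection of E across D]
4. A_y = -17  [A is the reflection of E across D]
   → A = (31, -17)
5. C_x = 103/4  [C divides DA with DC:CA = 3/4:1/4]
6. C_y = -55/4  [C divides DA with DC:CA = 3/4:1/4]
   → C = (103/4, -55/4)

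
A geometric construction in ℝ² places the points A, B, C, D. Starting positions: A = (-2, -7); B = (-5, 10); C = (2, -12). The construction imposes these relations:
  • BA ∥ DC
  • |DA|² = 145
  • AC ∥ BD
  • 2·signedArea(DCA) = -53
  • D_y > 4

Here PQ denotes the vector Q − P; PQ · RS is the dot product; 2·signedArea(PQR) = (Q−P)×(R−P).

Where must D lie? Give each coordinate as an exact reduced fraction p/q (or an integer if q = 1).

D = (-1, 5)

1. D_x = -1  [BA ∥ DC ∩ AC ∥ BD]
2. D_y = 5  [BA ∥ DC ∩ AC ∥ BD]
   → D = (-1, 5)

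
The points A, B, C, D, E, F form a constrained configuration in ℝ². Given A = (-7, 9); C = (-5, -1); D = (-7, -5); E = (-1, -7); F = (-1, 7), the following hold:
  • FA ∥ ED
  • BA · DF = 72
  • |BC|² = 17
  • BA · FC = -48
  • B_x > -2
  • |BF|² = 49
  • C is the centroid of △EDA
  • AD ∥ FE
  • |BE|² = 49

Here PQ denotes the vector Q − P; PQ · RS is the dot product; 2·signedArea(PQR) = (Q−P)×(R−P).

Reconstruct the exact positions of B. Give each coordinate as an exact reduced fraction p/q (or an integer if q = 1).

B = (-1, 0)

1. B_x = -1  [line 4·x + 8·y + 4 = 0 ∩ |BF|² = 49]
2. B_y = 0  [line 4·x + 8·y + 4 = 0 ∩ |BF|² = 49]
   → B = (-1, 0)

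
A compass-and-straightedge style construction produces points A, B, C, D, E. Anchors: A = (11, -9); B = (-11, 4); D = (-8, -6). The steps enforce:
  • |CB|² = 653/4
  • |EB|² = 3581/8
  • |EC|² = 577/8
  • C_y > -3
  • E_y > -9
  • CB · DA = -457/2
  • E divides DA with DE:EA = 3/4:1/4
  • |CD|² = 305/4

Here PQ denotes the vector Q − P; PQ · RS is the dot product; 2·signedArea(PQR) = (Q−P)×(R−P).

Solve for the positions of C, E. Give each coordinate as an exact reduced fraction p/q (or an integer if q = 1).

1. C_x = 0  [line -19·x + 3·y + 15/2 = 0 ∩ |CD|² = 305/4]
2. C_y = -5/2  [line -19·x + 3·y + 15/2 = 0 ∩ |CD|² = 305/4]
   → C = (0, -5/2)
3. E_x = 25/4  [E divides DA with DE:EA = 3/4:1/4]
4. E_y = -33/4  [E divides DA with DE:EA = 3/4:1/4]
   → E = (25/4, -33/4)

C = (0, -5/2)
E = (25/4, -33/4)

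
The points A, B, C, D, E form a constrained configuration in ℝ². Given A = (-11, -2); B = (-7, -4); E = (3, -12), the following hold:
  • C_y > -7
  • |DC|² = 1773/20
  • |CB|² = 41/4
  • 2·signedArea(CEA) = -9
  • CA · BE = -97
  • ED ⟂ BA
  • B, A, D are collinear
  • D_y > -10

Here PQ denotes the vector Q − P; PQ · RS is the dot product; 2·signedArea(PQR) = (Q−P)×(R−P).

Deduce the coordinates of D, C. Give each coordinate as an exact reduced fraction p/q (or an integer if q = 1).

C = (-9/2, -6)
D = (21/5, -48/5)

1. D_x = 21/5  [B, A, D are collinear ∩ ED ⟂ BA]
2. D_y = -48/5  [B, A, D are collinear ∩ ED ⟂ BA]
   → D = (21/5, -48/5)
3. C_x = -9/2  [2·signedArea(CEA) = -9 ∩ CA · BE = -97]
4. C_y = -6  [2·signedArea(CEA) = -9 ∩ CA · BE = -97]
   → C = (-9/2, -6)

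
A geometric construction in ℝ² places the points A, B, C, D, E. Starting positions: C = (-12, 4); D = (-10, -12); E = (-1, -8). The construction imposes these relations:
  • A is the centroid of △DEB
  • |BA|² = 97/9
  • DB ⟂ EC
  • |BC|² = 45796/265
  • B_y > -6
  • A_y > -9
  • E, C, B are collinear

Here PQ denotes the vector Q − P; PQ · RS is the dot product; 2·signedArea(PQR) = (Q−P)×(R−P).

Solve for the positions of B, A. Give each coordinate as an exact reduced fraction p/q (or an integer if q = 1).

1. B_x = -826/265  [E, C, B are collinear ∩ DB ⟂ EC]
2. B_y = -1508/265  [E, C, B are collinear ∩ DB ⟂ EC]
   → B = (-826/265, -1508/265)
3. A_x = -1247/265  [A is the centroid of △DEB]
4. A_y = -6808/795  [A is the centroid of △DEB]
   → A = (-1247/265, -6808/795)

A = (-1247/265, -6808/795)
B = (-826/265, -1508/265)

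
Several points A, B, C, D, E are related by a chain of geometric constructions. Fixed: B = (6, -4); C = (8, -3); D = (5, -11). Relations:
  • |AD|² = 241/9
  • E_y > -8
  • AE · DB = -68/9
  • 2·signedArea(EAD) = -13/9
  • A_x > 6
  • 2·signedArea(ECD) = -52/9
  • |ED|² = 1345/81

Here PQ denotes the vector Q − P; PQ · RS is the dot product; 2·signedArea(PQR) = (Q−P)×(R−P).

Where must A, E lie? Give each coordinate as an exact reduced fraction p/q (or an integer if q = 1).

1. E_x = 52/9  [line 8·x + -3·y + -605/9 = 0 ∩ |ED|² = 1345/81]
2. E_y = -7  [line 8·x + -3·y + -605/9 = 0 ∩ |ED|² = 1345/81]
   → E = (52/9, -7)
3. A_x = 19/3  [AE · DB = -68/9 ∩ 2·signedArea(EAD) = -13/9]
4. A_y = -6  [AE · DB = -68/9 ∩ 2·signedArea(EAD) = -13/9]
   → A = (19/3, -6)

A = (19/3, -6)
E = (52/9, -7)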